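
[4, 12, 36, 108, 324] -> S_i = 4*3^i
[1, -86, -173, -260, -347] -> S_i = 1 + -87*i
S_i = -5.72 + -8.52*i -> [-5.72, -14.24, -22.76, -31.28, -39.8]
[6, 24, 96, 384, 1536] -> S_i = 6*4^i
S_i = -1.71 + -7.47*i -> [-1.71, -9.18, -16.65, -24.12, -31.59]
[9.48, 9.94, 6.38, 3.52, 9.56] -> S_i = Random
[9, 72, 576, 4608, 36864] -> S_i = 9*8^i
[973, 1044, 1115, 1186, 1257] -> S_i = 973 + 71*i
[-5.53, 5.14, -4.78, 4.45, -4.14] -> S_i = -5.53*(-0.93)^i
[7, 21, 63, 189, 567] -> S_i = 7*3^i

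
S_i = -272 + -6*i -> [-272, -278, -284, -290, -296]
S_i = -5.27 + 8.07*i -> [-5.27, 2.8, 10.87, 18.94, 27.01]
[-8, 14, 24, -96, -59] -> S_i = Random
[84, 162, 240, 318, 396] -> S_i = 84 + 78*i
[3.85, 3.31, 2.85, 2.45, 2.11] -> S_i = 3.85*0.86^i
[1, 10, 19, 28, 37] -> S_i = 1 + 9*i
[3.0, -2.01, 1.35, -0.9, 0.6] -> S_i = 3.00*(-0.67)^i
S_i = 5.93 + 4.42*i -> [5.93, 10.35, 14.77, 19.19, 23.61]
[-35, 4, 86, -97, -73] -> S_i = Random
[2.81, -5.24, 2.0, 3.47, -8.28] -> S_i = Random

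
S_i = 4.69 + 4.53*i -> [4.69, 9.22, 13.75, 18.28, 22.81]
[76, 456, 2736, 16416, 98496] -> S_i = 76*6^i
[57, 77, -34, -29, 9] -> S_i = Random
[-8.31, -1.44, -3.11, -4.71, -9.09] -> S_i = Random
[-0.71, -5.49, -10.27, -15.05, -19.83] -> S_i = -0.71 + -4.78*i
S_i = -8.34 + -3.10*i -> [-8.34, -11.44, -14.54, -17.64, -20.74]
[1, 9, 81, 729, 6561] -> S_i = 1*9^i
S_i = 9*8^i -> [9, 72, 576, 4608, 36864]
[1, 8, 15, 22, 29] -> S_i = 1 + 7*i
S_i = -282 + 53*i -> [-282, -229, -176, -123, -70]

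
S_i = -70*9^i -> [-70, -630, -5670, -51030, -459270]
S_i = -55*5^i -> [-55, -275, -1375, -6875, -34375]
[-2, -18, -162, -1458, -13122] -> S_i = -2*9^i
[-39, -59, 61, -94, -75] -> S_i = Random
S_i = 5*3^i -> [5, 15, 45, 135, 405]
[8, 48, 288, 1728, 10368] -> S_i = 8*6^i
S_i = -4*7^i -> [-4, -28, -196, -1372, -9604]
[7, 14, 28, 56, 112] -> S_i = 7*2^i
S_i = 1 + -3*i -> [1, -2, -5, -8, -11]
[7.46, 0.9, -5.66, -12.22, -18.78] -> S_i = 7.46 + -6.56*i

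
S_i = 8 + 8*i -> [8, 16, 24, 32, 40]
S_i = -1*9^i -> [-1, -9, -81, -729, -6561]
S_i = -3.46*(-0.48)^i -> [-3.46, 1.66, -0.8, 0.38, -0.18]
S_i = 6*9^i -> [6, 54, 486, 4374, 39366]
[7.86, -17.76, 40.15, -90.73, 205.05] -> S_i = 7.86*(-2.26)^i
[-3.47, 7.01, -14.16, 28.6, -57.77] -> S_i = -3.47*(-2.02)^i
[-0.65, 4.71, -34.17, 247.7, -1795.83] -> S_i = -0.65*(-7.25)^i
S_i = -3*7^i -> [-3, -21, -147, -1029, -7203]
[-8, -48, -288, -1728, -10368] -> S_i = -8*6^i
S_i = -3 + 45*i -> [-3, 42, 87, 132, 177]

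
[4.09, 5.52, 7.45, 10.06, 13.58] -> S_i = 4.09*1.35^i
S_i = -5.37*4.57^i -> [-5.37, -24.54, -112.15, -512.53, -2342.28]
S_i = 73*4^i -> [73, 292, 1168, 4672, 18688]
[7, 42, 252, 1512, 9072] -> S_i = 7*6^i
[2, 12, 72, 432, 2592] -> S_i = 2*6^i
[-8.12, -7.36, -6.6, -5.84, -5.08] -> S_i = -8.12 + 0.76*i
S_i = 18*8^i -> [18, 144, 1152, 9216, 73728]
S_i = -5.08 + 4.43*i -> [-5.08, -0.65, 3.78, 8.21, 12.64]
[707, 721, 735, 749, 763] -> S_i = 707 + 14*i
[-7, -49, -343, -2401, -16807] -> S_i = -7*7^i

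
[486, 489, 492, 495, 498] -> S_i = 486 + 3*i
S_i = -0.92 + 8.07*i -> [-0.92, 7.15, 15.22, 23.29, 31.36]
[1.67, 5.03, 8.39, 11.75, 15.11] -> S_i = 1.67 + 3.36*i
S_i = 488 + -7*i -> [488, 481, 474, 467, 460]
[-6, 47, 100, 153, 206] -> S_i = -6 + 53*i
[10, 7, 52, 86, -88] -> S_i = Random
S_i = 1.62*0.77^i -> [1.62, 1.25, 0.96, 0.74, 0.57]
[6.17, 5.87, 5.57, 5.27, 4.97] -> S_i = 6.17 + -0.30*i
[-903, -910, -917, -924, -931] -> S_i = -903 + -7*i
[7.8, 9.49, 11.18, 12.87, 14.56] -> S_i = 7.80 + 1.69*i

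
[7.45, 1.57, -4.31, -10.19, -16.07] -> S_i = 7.45 + -5.88*i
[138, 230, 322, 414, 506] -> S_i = 138 + 92*i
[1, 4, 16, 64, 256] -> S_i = 1*4^i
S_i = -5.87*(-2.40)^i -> [-5.87, 14.09, -33.81, 81.15, -194.75]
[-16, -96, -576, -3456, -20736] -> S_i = -16*6^i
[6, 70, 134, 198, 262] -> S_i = 6 + 64*i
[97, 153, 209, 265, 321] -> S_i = 97 + 56*i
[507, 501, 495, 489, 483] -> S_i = 507 + -6*i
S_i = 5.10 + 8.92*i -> [5.1, 14.02, 22.94, 31.86, 40.78]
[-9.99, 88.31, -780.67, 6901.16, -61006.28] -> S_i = -9.99*(-8.84)^i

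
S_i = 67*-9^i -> [67, -603, 5427, -48843, 439587]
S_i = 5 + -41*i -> [5, -36, -77, -118, -159]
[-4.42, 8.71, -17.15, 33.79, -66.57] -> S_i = -4.42*(-1.97)^i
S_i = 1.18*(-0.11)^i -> [1.18, -0.13, 0.01, -0.0, 0.0]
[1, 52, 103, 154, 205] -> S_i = 1 + 51*i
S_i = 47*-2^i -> [47, -94, 188, -376, 752]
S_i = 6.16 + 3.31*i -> [6.16, 9.47, 12.78, 16.09, 19.4]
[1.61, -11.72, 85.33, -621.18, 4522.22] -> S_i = 1.61*(-7.28)^i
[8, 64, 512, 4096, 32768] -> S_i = 8*8^i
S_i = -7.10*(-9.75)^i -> [-7.1, 69.22, -674.94, 6580.7, -64161.84]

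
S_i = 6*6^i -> [6, 36, 216, 1296, 7776]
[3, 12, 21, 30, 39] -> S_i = 3 + 9*i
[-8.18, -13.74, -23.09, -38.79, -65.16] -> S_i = -8.18*1.68^i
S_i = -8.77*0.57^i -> [-8.77, -5.0, -2.85, -1.62, -0.93]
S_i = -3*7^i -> [-3, -21, -147, -1029, -7203]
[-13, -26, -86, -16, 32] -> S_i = Random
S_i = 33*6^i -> [33, 198, 1188, 7128, 42768]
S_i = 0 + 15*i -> [0, 15, 30, 45, 60]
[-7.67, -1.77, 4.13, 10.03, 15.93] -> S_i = -7.67 + 5.90*i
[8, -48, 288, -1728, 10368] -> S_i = 8*-6^i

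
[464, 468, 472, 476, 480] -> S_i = 464 + 4*i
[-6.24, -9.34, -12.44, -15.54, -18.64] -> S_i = -6.24 + -3.10*i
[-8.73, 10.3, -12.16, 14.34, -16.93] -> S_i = -8.73*(-1.18)^i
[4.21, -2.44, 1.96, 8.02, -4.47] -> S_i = Random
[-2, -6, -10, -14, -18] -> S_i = -2 + -4*i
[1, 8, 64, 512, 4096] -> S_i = 1*8^i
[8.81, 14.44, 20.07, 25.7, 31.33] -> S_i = 8.81 + 5.63*i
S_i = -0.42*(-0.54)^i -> [-0.42, 0.23, -0.12, 0.07, -0.04]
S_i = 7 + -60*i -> [7, -53, -113, -173, -233]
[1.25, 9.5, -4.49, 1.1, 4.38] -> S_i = Random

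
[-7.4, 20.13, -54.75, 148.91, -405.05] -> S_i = -7.40*(-2.72)^i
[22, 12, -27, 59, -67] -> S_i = Random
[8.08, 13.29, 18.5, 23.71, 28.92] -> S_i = 8.08 + 5.21*i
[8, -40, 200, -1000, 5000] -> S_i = 8*-5^i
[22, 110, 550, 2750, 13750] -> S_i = 22*5^i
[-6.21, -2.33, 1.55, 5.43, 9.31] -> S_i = -6.21 + 3.88*i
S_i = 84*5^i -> [84, 420, 2100, 10500, 52500]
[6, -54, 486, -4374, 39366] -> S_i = 6*-9^i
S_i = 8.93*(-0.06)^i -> [8.93, -0.54, 0.03, -0.0, 0.0]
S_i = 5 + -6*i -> [5, -1, -7, -13, -19]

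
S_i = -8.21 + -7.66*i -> [-8.21, -15.87, -23.53, -31.19, -38.85]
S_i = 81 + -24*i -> [81, 57, 33, 9, -15]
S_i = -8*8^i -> [-8, -64, -512, -4096, -32768]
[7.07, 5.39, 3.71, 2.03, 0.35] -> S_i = 7.07 + -1.68*i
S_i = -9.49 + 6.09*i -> [-9.49, -3.4, 2.69, 8.78, 14.87]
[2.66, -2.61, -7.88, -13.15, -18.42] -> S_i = 2.66 + -5.27*i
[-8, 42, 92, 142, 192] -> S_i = -8 + 50*i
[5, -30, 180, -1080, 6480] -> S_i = 5*-6^i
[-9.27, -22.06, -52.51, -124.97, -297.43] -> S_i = -9.27*2.38^i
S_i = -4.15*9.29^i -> [-4.15, -38.55, -358.16, -3327.33, -30910.85]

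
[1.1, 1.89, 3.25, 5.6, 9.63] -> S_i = 1.10*1.72^i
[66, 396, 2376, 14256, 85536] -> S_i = 66*6^i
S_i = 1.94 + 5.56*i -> [1.94, 7.5, 13.06, 18.62, 24.18]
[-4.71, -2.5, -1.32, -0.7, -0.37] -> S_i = -4.71*0.53^i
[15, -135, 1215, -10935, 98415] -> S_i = 15*-9^i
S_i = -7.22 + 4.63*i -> [-7.22, -2.59, 2.04, 6.67, 11.3]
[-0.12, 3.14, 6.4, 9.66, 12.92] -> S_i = -0.12 + 3.26*i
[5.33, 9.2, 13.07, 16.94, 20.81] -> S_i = 5.33 + 3.87*i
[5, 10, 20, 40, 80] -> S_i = 5*2^i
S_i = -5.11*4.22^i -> [-5.11, -21.56, -91.0, -384.02, -1620.58]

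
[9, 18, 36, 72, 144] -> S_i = 9*2^i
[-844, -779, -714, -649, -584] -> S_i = -844 + 65*i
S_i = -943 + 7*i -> [-943, -936, -929, -922, -915]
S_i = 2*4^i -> [2, 8, 32, 128, 512]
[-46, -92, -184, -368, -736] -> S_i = -46*2^i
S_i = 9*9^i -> [9, 81, 729, 6561, 59049]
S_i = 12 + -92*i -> [12, -80, -172, -264, -356]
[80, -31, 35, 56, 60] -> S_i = Random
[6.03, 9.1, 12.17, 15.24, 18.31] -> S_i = 6.03 + 3.07*i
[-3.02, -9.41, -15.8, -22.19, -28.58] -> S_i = -3.02 + -6.39*i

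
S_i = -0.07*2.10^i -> [-0.07, -0.15, -0.31, -0.65, -1.36]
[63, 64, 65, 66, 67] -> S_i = 63 + 1*i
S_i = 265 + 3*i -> [265, 268, 271, 274, 277]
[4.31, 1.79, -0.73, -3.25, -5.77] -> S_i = 4.31 + -2.52*i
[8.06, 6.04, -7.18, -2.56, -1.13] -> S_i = Random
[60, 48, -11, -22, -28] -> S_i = Random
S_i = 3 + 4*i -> [3, 7, 11, 15, 19]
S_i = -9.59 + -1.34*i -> [-9.59, -10.93, -12.27, -13.61, -14.95]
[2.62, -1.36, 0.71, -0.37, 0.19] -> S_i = 2.62*(-0.52)^i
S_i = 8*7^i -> [8, 56, 392, 2744, 19208]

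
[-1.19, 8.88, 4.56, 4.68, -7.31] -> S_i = Random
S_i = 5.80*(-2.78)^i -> [5.8, -16.12, 44.82, -124.61, 346.42]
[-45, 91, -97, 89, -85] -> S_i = Random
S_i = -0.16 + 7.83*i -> [-0.16, 7.67, 15.5, 23.33, 31.16]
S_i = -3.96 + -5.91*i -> [-3.96, -9.87, -15.78, -21.69, -27.6]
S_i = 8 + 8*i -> [8, 16, 24, 32, 40]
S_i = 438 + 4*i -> [438, 442, 446, 450, 454]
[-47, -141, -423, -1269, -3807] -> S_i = -47*3^i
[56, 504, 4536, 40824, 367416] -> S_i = 56*9^i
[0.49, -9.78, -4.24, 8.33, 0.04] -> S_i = Random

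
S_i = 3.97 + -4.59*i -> [3.97, -0.62, -5.21, -9.8, -14.39]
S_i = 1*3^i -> [1, 3, 9, 27, 81]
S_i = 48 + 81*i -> [48, 129, 210, 291, 372]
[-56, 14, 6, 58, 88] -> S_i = Random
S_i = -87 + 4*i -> [-87, -83, -79, -75, -71]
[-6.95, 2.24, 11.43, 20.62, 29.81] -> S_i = -6.95 + 9.19*i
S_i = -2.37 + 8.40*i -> [-2.37, 6.03, 14.43, 22.83, 31.23]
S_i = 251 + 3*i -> [251, 254, 257, 260, 263]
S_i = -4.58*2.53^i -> [-4.58, -11.59, -29.32, -74.17, -187.65]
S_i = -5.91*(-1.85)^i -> [-5.91, 10.93, -20.23, 37.42, -69.23]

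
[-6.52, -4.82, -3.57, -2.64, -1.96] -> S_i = -6.52*0.74^i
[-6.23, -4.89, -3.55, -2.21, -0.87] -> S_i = -6.23 + 1.34*i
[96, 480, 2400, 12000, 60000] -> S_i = 96*5^i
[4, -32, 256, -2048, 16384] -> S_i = 4*-8^i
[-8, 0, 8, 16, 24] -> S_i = -8 + 8*i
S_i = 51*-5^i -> [51, -255, 1275, -6375, 31875]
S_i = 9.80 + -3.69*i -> [9.8, 6.11, 2.42, -1.27, -4.96]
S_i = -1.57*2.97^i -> [-1.57, -4.66, -13.85, -41.13, -122.16]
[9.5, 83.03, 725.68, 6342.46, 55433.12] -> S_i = 9.50*8.74^i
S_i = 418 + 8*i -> [418, 426, 434, 442, 450]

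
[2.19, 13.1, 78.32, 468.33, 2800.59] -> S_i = 2.19*5.98^i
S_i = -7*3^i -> [-7, -21, -63, -189, -567]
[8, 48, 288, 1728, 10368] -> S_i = 8*6^i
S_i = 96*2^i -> [96, 192, 384, 768, 1536]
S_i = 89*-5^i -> [89, -445, 2225, -11125, 55625]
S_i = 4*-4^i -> [4, -16, 64, -256, 1024]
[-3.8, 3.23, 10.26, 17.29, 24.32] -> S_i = -3.80 + 7.03*i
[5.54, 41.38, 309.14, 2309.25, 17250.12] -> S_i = 5.54*7.47^i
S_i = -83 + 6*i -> [-83, -77, -71, -65, -59]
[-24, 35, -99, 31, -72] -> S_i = Random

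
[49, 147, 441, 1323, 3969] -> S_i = 49*3^i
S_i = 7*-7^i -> [7, -49, 343, -2401, 16807]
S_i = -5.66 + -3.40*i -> [-5.66, -9.06, -12.46, -15.86, -19.26]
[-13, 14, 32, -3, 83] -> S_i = Random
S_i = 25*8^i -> [25, 200, 1600, 12800, 102400]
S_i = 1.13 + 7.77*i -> [1.13, 8.9, 16.67, 24.44, 32.21]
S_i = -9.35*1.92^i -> [-9.35, -17.95, -34.47, -66.18, -127.06]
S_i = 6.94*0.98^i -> [6.94, 6.8, 6.67, 6.53, 6.4]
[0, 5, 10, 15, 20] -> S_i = 0 + 5*i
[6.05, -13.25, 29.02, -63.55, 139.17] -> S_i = 6.05*(-2.19)^i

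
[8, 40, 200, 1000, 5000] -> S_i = 8*5^i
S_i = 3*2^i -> [3, 6, 12, 24, 48]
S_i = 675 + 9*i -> [675, 684, 693, 702, 711]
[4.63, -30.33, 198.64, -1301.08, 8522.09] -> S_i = 4.63*(-6.55)^i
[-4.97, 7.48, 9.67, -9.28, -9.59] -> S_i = Random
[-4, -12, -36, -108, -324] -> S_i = -4*3^i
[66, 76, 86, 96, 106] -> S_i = 66 + 10*i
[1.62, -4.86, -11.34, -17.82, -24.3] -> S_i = 1.62 + -6.48*i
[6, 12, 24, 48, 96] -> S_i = 6*2^i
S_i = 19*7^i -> [19, 133, 931, 6517, 45619]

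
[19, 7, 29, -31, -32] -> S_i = Random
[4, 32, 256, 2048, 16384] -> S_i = 4*8^i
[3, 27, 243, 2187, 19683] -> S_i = 3*9^i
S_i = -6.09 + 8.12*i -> [-6.09, 2.03, 10.15, 18.27, 26.39]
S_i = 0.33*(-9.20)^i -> [0.33, -3.04, 27.93, -256.97, 2364.1]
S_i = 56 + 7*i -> [56, 63, 70, 77, 84]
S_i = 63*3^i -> [63, 189, 567, 1701, 5103]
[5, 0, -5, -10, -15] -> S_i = 5 + -5*i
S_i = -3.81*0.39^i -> [-3.81, -1.49, -0.58, -0.23, -0.09]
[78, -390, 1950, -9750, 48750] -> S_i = 78*-5^i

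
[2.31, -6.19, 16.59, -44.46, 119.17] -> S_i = 2.31*(-2.68)^i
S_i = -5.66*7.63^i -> [-5.66, -43.19, -329.51, -2514.14, -19182.91]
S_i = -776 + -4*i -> [-776, -780, -784, -788, -792]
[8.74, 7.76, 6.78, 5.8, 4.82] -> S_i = 8.74 + -0.98*i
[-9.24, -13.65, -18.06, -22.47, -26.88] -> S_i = -9.24 + -4.41*i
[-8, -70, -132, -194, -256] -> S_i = -8 + -62*i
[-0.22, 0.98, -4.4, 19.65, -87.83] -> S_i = -0.22*(-4.47)^i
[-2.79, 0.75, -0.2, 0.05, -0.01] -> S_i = -2.79*(-0.27)^i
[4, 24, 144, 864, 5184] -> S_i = 4*6^i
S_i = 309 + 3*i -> [309, 312, 315, 318, 321]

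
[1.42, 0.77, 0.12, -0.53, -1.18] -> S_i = 1.42 + -0.65*i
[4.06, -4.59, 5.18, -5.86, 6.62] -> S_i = 4.06*(-1.13)^i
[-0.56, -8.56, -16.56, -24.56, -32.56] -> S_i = -0.56 + -8.00*i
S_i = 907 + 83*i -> [907, 990, 1073, 1156, 1239]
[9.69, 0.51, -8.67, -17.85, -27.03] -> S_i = 9.69 + -9.18*i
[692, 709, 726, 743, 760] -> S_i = 692 + 17*i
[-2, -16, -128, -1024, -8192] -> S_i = -2*8^i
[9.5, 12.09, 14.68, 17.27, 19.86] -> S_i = 9.50 + 2.59*i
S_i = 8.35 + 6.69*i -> [8.35, 15.04, 21.73, 28.42, 35.11]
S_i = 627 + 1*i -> [627, 628, 629, 630, 631]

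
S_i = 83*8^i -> [83, 664, 5312, 42496, 339968]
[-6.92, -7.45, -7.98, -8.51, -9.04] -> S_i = -6.92 + -0.53*i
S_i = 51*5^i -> [51, 255, 1275, 6375, 31875]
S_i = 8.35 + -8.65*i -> [8.35, -0.3, -8.95, -17.6, -26.25]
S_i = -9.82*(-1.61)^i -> [-9.82, 15.81, -25.45, 40.98, -65.98]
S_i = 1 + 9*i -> [1, 10, 19, 28, 37]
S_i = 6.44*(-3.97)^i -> [6.44, -25.57, 101.5, -402.96, 1599.73]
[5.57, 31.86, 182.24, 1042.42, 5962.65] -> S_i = 5.57*5.72^i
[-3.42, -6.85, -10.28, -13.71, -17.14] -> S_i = -3.42 + -3.43*i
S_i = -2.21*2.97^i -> [-2.21, -6.56, -19.49, -57.9, -171.96]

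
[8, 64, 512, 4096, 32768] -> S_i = 8*8^i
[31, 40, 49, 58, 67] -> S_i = 31 + 9*i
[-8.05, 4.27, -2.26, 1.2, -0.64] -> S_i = -8.05*(-0.53)^i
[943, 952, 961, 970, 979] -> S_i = 943 + 9*i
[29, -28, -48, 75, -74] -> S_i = Random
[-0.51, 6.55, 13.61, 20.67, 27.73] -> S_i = -0.51 + 7.06*i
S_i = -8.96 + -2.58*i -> [-8.96, -11.54, -14.12, -16.7, -19.28]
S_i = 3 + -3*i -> [3, 0, -3, -6, -9]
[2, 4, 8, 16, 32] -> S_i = 2*2^i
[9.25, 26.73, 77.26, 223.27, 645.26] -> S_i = 9.25*2.89^i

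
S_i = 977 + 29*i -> [977, 1006, 1035, 1064, 1093]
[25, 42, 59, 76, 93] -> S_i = 25 + 17*i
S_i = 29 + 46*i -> [29, 75, 121, 167, 213]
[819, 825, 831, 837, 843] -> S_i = 819 + 6*i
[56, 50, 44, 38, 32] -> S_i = 56 + -6*i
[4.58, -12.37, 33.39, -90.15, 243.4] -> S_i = 4.58*(-2.70)^i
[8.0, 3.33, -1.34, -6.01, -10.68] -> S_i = 8.00 + -4.67*i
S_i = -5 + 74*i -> [-5, 69, 143, 217, 291]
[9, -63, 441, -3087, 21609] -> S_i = 9*-7^i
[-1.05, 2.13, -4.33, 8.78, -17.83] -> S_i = -1.05*(-2.03)^i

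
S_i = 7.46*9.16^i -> [7.46, 68.33, 625.94, 5733.57, 52519.52]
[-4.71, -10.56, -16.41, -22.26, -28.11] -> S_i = -4.71 + -5.85*i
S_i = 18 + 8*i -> [18, 26, 34, 42, 50]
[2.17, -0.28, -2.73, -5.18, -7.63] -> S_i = 2.17 + -2.45*i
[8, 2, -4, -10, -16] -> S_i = 8 + -6*i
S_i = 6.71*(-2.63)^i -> [6.71, -17.65, 46.41, -122.06, 321.03]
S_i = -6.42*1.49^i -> [-6.42, -9.57, -14.25, -21.24, -31.64]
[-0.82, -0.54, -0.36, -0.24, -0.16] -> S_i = -0.82*0.66^i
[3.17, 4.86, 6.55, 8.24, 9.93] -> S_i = 3.17 + 1.69*i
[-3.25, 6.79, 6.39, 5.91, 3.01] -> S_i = Random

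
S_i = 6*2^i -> [6, 12, 24, 48, 96]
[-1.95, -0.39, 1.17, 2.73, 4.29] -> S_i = -1.95 + 1.56*i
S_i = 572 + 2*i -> [572, 574, 576, 578, 580]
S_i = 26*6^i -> [26, 156, 936, 5616, 33696]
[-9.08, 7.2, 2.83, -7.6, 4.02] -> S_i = Random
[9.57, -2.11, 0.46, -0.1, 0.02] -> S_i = 9.57*(-0.22)^i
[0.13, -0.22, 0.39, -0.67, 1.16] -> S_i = 0.13*(-1.73)^i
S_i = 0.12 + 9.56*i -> [0.12, 9.68, 19.24, 28.8, 38.36]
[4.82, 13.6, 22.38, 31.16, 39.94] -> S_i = 4.82 + 8.78*i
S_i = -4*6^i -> [-4, -24, -144, -864, -5184]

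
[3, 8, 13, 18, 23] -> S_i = 3 + 5*i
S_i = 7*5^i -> [7, 35, 175, 875, 4375]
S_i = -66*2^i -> [-66, -132, -264, -528, -1056]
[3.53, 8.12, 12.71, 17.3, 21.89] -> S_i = 3.53 + 4.59*i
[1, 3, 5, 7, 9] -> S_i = 1 + 2*i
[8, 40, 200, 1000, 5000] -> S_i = 8*5^i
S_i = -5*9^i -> [-5, -45, -405, -3645, -32805]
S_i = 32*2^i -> [32, 64, 128, 256, 512]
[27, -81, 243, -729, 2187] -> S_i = 27*-3^i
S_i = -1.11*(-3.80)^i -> [-1.11, 4.22, -16.03, 60.91, -231.45]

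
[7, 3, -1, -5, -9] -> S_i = 7 + -4*i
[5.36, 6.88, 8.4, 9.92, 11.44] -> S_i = 5.36 + 1.52*i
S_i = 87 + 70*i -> [87, 157, 227, 297, 367]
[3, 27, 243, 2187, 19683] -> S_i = 3*9^i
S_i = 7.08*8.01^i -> [7.08, 56.71, 454.25, 3638.57, 29144.95]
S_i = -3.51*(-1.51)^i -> [-3.51, 5.3, -8.0, 12.08, -18.25]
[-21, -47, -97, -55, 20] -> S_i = Random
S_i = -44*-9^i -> [-44, 396, -3564, 32076, -288684]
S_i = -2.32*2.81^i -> [-2.32, -6.52, -18.32, -51.48, -144.65]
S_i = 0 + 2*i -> [0, 2, 4, 6, 8]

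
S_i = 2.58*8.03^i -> [2.58, 20.72, 166.36, 1335.88, 10727.09]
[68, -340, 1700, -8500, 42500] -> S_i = 68*-5^i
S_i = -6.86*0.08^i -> [-6.86, -0.55, -0.04, -0.0, -0.0]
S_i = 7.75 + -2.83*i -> [7.75, 4.92, 2.09, -0.74, -3.57]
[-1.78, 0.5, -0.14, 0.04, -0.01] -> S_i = -1.78*(-0.28)^i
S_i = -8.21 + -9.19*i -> [-8.21, -17.4, -26.59, -35.78, -44.97]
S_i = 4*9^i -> [4, 36, 324, 2916, 26244]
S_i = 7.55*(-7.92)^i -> [7.55, -59.8, 473.58, -3750.79, 29706.24]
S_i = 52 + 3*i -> [52, 55, 58, 61, 64]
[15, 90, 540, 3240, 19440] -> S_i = 15*6^i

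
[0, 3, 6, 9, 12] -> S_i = 0 + 3*i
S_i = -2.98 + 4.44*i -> [-2.98, 1.46, 5.9, 10.34, 14.78]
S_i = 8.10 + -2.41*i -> [8.1, 5.69, 3.28, 0.87, -1.54]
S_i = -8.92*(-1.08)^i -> [-8.92, 9.63, -10.4, 11.24, -12.14]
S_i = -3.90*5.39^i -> [-3.9, -21.02, -113.3, -610.7, -3291.7]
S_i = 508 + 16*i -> [508, 524, 540, 556, 572]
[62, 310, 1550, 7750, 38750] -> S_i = 62*5^i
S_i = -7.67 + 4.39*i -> [-7.67, -3.28, 1.11, 5.5, 9.89]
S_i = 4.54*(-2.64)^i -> [4.54, -11.99, 31.64, -83.53, 220.53]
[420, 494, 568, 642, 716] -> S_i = 420 + 74*i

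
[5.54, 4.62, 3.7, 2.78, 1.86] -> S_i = 5.54 + -0.92*i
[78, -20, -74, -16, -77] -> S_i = Random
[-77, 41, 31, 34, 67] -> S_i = Random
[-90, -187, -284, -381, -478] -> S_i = -90 + -97*i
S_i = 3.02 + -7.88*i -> [3.02, -4.86, -12.74, -20.62, -28.5]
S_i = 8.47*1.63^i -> [8.47, 13.81, 22.5, 36.68, 59.79]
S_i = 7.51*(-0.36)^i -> [7.51, -2.7, 0.97, -0.35, 0.13]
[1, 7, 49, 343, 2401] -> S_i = 1*7^i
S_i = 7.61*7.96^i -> [7.61, 60.58, 482.18, 3838.17, 30551.81]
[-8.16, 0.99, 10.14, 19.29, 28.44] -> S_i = -8.16 + 9.15*i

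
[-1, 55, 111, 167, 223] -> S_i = -1 + 56*i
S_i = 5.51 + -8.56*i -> [5.51, -3.05, -11.61, -20.17, -28.73]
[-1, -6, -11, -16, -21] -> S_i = -1 + -5*i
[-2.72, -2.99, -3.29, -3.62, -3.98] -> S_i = -2.72*1.10^i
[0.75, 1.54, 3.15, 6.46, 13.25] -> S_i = 0.75*2.05^i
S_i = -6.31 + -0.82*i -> [-6.31, -7.13, -7.95, -8.77, -9.59]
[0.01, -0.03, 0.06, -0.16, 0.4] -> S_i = 0.01*(-2.51)^i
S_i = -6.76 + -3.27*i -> [-6.76, -10.03, -13.3, -16.57, -19.84]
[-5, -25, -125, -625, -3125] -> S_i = -5*5^i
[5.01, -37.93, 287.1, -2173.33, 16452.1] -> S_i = 5.01*(-7.57)^i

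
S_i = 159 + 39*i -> [159, 198, 237, 276, 315]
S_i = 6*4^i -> [6, 24, 96, 384, 1536]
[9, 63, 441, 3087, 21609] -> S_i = 9*7^i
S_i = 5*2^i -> [5, 10, 20, 40, 80]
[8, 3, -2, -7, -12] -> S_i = 8 + -5*i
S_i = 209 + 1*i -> [209, 210, 211, 212, 213]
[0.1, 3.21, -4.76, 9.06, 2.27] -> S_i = Random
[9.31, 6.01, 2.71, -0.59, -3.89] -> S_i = 9.31 + -3.30*i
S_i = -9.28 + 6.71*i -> [-9.28, -2.57, 4.14, 10.85, 17.56]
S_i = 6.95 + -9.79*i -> [6.95, -2.84, -12.63, -22.42, -32.21]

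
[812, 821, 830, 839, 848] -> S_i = 812 + 9*i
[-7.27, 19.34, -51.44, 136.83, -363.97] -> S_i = -7.27*(-2.66)^i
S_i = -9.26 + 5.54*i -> [-9.26, -3.72, 1.82, 7.36, 12.9]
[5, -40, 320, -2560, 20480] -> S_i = 5*-8^i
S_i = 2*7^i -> [2, 14, 98, 686, 4802]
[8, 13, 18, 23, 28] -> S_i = 8 + 5*i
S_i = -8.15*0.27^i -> [-8.15, -2.2, -0.59, -0.16, -0.04]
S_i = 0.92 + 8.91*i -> [0.92, 9.83, 18.74, 27.65, 36.56]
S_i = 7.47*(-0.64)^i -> [7.47, -4.78, 3.06, -1.96, 1.25]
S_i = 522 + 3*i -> [522, 525, 528, 531, 534]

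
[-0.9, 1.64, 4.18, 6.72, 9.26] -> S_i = -0.90 + 2.54*i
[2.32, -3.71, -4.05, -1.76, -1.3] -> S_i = Random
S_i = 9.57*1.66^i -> [9.57, 15.89, 26.37, 43.78, 72.67]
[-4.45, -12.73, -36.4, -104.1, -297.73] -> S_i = -4.45*2.86^i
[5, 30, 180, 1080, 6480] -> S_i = 5*6^i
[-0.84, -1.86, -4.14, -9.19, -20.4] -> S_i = -0.84*2.22^i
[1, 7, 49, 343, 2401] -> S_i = 1*7^i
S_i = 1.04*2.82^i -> [1.04, 2.93, 8.27, 23.32, 65.77]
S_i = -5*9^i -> [-5, -45, -405, -3645, -32805]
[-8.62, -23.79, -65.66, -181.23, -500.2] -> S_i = -8.62*2.76^i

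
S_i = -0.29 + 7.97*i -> [-0.29, 7.68, 15.65, 23.62, 31.59]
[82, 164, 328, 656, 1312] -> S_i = 82*2^i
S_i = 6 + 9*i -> [6, 15, 24, 33, 42]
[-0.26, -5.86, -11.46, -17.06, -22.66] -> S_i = -0.26 + -5.60*i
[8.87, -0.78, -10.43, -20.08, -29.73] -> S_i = 8.87 + -9.65*i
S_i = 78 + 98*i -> [78, 176, 274, 372, 470]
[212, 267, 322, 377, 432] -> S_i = 212 + 55*i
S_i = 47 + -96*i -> [47, -49, -145, -241, -337]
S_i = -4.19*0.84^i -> [-4.19, -3.52, -2.96, -2.48, -2.09]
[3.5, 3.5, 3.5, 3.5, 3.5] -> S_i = 3.50*1.00^i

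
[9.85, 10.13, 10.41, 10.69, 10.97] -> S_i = 9.85 + 0.28*i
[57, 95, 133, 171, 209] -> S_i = 57 + 38*i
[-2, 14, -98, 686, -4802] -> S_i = -2*-7^i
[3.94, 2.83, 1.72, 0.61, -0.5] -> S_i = 3.94 + -1.11*i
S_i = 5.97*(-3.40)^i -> [5.97, -20.3, 69.01, -234.64, 797.79]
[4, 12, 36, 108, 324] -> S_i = 4*3^i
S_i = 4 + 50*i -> [4, 54, 104, 154, 204]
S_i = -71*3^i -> [-71, -213, -639, -1917, -5751]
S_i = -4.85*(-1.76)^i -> [-4.85, 8.54, -15.02, 26.44, -46.54]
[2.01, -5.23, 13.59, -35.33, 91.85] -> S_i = 2.01*(-2.60)^i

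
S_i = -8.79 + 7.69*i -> [-8.79, -1.1, 6.59, 14.28, 21.97]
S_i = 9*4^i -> [9, 36, 144, 576, 2304]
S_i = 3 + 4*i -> [3, 7, 11, 15, 19]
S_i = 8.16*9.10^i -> [8.16, 74.26, 675.73, 6149.14, 55957.17]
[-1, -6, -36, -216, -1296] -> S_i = -1*6^i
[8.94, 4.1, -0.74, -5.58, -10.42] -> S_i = 8.94 + -4.84*i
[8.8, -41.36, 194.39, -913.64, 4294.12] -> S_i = 8.80*(-4.70)^i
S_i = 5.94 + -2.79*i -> [5.94, 3.15, 0.36, -2.43, -5.22]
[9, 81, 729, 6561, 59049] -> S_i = 9*9^i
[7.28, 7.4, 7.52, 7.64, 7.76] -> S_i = 7.28 + 0.12*i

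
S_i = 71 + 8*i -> [71, 79, 87, 95, 103]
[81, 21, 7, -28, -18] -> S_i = Random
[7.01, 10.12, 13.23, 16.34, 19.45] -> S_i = 7.01 + 3.11*i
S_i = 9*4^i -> [9, 36, 144, 576, 2304]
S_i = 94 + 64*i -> [94, 158, 222, 286, 350]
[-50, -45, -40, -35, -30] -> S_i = -50 + 5*i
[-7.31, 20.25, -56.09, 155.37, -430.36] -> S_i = -7.31*(-2.77)^i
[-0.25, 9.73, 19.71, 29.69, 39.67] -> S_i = -0.25 + 9.98*i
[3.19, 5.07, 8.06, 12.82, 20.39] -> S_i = 3.19*1.59^i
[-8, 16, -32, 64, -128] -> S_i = -8*-2^i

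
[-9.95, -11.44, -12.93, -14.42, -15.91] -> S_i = -9.95 + -1.49*i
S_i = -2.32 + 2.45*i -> [-2.32, 0.13, 2.58, 5.03, 7.48]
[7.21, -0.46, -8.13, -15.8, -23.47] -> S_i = 7.21 + -7.67*i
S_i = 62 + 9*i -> [62, 71, 80, 89, 98]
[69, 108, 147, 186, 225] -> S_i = 69 + 39*i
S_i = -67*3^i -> [-67, -201, -603, -1809, -5427]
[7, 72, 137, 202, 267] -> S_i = 7 + 65*i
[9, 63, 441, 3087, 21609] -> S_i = 9*7^i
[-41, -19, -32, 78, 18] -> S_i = Random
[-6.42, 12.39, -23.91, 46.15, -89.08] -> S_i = -6.42*(-1.93)^i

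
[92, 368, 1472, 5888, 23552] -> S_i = 92*4^i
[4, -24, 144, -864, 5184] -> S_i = 4*-6^i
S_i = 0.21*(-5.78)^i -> [0.21, -1.21, 7.02, -40.55, 234.39]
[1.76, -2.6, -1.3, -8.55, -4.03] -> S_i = Random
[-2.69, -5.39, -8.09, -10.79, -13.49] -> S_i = -2.69 + -2.70*i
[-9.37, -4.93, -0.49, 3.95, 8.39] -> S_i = -9.37 + 4.44*i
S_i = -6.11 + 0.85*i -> [-6.11, -5.26, -4.41, -3.56, -2.71]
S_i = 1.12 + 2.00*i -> [1.12, 3.12, 5.12, 7.12, 9.12]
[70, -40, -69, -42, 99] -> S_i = Random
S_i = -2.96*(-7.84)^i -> [-2.96, 23.21, -181.94, 1426.4, -11182.94]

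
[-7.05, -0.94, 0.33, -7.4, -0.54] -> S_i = Random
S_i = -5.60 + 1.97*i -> [-5.6, -3.63, -1.66, 0.31, 2.28]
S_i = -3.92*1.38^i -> [-3.92, -5.41, -7.47, -10.3, -14.22]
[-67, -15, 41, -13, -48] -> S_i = Random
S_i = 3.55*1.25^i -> [3.55, 4.44, 5.55, 6.93, 8.67]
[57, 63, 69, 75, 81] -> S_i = 57 + 6*i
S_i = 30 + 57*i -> [30, 87, 144, 201, 258]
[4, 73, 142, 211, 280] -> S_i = 4 + 69*i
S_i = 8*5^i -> [8, 40, 200, 1000, 5000]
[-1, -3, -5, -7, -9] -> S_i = -1 + -2*i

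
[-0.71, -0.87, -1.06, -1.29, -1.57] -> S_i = -0.71*1.22^i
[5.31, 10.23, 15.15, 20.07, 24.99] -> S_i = 5.31 + 4.92*i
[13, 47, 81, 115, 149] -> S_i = 13 + 34*i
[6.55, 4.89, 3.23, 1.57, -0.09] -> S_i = 6.55 + -1.66*i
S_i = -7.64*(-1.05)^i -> [-7.64, 8.02, -8.42, 8.84, -9.29]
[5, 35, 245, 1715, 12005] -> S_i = 5*7^i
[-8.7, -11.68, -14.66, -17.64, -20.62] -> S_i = -8.70 + -2.98*i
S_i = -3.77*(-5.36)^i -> [-3.77, 20.21, -108.31, 580.54, -3111.72]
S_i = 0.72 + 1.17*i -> [0.72, 1.89, 3.06, 4.23, 5.4]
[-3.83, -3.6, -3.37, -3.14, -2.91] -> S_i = -3.83 + 0.23*i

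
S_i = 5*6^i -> [5, 30, 180, 1080, 6480]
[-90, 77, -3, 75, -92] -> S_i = Random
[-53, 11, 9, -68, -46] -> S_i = Random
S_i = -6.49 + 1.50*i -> [-6.49, -4.99, -3.49, -1.99, -0.49]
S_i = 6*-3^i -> [6, -18, 54, -162, 486]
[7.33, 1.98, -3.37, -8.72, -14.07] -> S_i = 7.33 + -5.35*i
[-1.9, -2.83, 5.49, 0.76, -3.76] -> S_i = Random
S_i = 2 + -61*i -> [2, -59, -120, -181, -242]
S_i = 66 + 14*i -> [66, 80, 94, 108, 122]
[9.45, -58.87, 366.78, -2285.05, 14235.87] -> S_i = 9.45*(-6.23)^i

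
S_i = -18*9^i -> [-18, -162, -1458, -13122, -118098]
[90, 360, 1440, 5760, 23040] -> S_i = 90*4^i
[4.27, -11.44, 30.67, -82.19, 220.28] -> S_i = 4.27*(-2.68)^i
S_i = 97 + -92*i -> [97, 5, -87, -179, -271]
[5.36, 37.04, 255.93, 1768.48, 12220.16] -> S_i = 5.36*6.91^i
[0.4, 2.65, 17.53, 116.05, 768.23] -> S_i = 0.40*6.62^i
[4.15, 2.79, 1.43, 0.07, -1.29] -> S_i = 4.15 + -1.36*i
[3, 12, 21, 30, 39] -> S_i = 3 + 9*i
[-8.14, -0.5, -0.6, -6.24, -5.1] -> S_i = Random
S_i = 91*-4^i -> [91, -364, 1456, -5824, 23296]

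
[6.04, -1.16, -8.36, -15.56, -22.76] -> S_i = 6.04 + -7.20*i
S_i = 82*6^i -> [82, 492, 2952, 17712, 106272]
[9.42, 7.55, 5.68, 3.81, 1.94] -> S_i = 9.42 + -1.87*i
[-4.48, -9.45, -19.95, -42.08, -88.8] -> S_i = -4.48*2.11^i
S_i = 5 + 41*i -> [5, 46, 87, 128, 169]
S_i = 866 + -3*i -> [866, 863, 860, 857, 854]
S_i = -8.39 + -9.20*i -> [-8.39, -17.59, -26.79, -35.99, -45.19]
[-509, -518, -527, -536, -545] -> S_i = -509 + -9*i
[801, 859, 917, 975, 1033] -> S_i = 801 + 58*i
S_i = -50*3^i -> [-50, -150, -450, -1350, -4050]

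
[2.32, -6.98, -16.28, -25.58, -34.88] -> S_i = 2.32 + -9.30*i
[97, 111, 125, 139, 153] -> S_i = 97 + 14*i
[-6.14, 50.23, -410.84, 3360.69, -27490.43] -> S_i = -6.14*(-8.18)^i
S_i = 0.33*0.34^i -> [0.33, 0.11, 0.04, 0.01, 0.0]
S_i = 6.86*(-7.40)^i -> [6.86, -50.76, 375.65, -2779.84, 20570.79]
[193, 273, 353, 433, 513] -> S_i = 193 + 80*i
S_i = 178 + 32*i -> [178, 210, 242, 274, 306]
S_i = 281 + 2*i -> [281, 283, 285, 287, 289]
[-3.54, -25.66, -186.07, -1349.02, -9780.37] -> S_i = -3.54*7.25^i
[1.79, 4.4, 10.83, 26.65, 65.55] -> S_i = 1.79*2.46^i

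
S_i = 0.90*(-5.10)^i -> [0.9, -4.59, 23.41, -119.39, 608.87]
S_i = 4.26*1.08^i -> [4.26, 4.6, 4.97, 5.37, 5.8]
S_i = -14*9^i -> [-14, -126, -1134, -10206, -91854]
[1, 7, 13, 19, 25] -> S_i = 1 + 6*i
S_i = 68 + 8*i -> [68, 76, 84, 92, 100]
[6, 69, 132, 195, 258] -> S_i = 6 + 63*i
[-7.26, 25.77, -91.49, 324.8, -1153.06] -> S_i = -7.26*(-3.55)^i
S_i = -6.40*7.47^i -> [-6.4, -47.81, -357.13, -2667.73, -19927.94]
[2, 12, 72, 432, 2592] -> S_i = 2*6^i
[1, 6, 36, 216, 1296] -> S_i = 1*6^i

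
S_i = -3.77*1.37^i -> [-3.77, -5.16, -7.08, -9.69, -13.28]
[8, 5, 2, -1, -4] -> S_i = 8 + -3*i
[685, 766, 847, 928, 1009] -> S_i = 685 + 81*i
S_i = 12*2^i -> [12, 24, 48, 96, 192]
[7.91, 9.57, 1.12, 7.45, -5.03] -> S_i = Random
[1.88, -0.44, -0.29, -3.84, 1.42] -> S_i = Random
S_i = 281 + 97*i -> [281, 378, 475, 572, 669]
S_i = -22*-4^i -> [-22, 88, -352, 1408, -5632]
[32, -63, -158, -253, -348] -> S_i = 32 + -95*i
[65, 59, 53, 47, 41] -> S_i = 65 + -6*i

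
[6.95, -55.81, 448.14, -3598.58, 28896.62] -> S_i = 6.95*(-8.03)^i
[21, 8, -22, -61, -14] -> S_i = Random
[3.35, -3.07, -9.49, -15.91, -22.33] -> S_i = 3.35 + -6.42*i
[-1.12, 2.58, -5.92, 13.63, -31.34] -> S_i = -1.12*(-2.30)^i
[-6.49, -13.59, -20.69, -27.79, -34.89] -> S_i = -6.49 + -7.10*i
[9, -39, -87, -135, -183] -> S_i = 9 + -48*i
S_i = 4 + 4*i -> [4, 8, 12, 16, 20]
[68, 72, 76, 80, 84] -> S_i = 68 + 4*i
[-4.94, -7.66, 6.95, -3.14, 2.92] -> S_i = Random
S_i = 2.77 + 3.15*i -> [2.77, 5.92, 9.07, 12.22, 15.37]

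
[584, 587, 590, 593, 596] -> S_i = 584 + 3*i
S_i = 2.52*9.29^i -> [2.52, 23.41, 217.49, 2020.45, 18769.96]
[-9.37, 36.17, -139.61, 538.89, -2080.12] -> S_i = -9.37*(-3.86)^i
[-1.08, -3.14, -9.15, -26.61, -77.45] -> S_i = -1.08*2.91^i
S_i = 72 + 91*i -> [72, 163, 254, 345, 436]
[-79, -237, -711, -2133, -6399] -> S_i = -79*3^i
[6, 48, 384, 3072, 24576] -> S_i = 6*8^i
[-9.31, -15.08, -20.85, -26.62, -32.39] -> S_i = -9.31 + -5.77*i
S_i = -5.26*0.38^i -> [-5.26, -2.0, -0.76, -0.29, -0.11]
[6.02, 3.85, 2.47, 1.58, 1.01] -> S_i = 6.02*0.64^i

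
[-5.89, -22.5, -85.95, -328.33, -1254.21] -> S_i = -5.89*3.82^i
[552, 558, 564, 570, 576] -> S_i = 552 + 6*i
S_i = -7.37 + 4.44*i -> [-7.37, -2.93, 1.51, 5.95, 10.39]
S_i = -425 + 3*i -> [-425, -422, -419, -416, -413]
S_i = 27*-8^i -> [27, -216, 1728, -13824, 110592]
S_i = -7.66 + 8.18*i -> [-7.66, 0.52, 8.7, 16.88, 25.06]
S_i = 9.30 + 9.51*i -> [9.3, 18.81, 28.32, 37.83, 47.34]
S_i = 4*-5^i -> [4, -20, 100, -500, 2500]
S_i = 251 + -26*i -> [251, 225, 199, 173, 147]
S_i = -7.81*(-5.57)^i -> [-7.81, 43.5, -242.3, 1349.64, -7517.47]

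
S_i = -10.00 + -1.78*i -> [-10.0, -11.78, -13.56, -15.34, -17.12]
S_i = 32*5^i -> [32, 160, 800, 4000, 20000]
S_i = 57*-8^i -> [57, -456, 3648, -29184, 233472]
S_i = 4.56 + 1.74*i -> [4.56, 6.3, 8.04, 9.78, 11.52]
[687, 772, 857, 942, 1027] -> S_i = 687 + 85*i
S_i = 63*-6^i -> [63, -378, 2268, -13608, 81648]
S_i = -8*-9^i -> [-8, 72, -648, 5832, -52488]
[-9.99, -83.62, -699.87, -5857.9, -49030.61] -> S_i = -9.99*8.37^i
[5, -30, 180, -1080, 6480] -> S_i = 5*-6^i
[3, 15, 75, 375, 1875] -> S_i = 3*5^i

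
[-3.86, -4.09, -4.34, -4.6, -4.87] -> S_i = -3.86*1.06^i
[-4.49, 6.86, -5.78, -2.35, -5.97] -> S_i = Random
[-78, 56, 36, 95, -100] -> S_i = Random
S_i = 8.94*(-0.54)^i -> [8.94, -4.83, 2.61, -1.41, 0.76]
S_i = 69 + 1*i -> [69, 70, 71, 72, 73]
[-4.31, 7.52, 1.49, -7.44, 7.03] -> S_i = Random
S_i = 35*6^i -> [35, 210, 1260, 7560, 45360]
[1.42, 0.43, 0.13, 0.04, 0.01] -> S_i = 1.42*0.30^i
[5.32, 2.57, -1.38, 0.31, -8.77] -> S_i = Random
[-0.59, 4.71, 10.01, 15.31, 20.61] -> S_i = -0.59 + 5.30*i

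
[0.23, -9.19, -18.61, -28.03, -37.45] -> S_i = 0.23 + -9.42*i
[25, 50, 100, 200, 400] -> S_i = 25*2^i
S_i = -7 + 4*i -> [-7, -3, 1, 5, 9]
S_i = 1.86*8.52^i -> [1.86, 15.85, 135.02, 1150.35, 9801.02]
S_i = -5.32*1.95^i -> [-5.32, -10.37, -20.23, -39.45, -76.92]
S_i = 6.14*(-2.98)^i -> [6.14, -18.3, 54.53, -162.49, 484.21]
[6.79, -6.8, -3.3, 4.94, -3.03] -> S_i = Random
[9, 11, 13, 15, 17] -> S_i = 9 + 2*i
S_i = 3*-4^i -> [3, -12, 48, -192, 768]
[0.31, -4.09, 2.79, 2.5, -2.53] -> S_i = Random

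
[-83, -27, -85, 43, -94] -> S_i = Random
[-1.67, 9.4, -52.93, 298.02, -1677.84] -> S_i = -1.67*(-5.63)^i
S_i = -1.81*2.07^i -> [-1.81, -3.75, -7.76, -16.05, -33.23]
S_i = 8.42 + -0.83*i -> [8.42, 7.59, 6.76, 5.93, 5.1]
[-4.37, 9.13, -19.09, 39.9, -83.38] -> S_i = -4.37*(-2.09)^i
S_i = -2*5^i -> [-2, -10, -50, -250, -1250]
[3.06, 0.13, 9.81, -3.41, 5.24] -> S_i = Random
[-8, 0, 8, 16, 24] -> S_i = -8 + 8*i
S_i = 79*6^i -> [79, 474, 2844, 17064, 102384]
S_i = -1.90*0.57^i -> [-1.9, -1.08, -0.62, -0.35, -0.2]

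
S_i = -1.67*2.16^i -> [-1.67, -3.61, -7.79, -16.83, -36.35]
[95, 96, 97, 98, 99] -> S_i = 95 + 1*i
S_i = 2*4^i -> [2, 8, 32, 128, 512]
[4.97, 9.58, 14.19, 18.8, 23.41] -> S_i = 4.97 + 4.61*i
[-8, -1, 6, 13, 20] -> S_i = -8 + 7*i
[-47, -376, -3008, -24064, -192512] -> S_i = -47*8^i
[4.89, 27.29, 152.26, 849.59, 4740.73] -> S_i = 4.89*5.58^i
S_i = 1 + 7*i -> [1, 8, 15, 22, 29]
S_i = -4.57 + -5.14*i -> [-4.57, -9.71, -14.85, -19.99, -25.13]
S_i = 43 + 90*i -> [43, 133, 223, 313, 403]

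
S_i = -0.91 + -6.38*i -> [-0.91, -7.29, -13.67, -20.05, -26.43]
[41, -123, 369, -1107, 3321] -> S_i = 41*-3^i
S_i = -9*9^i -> [-9, -81, -729, -6561, -59049]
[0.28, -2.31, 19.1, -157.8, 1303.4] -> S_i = 0.28*(-8.26)^i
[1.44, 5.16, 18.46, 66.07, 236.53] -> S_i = 1.44*3.58^i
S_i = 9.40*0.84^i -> [9.4, 7.9, 6.63, 5.57, 4.68]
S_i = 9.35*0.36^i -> [9.35, 3.37, 1.21, 0.44, 0.16]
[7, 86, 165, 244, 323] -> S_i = 7 + 79*i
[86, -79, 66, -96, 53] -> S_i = Random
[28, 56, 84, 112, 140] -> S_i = 28 + 28*i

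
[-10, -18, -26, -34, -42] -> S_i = -10 + -8*i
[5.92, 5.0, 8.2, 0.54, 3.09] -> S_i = Random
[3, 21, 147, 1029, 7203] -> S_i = 3*7^i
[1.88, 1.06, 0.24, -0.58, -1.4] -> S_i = 1.88 + -0.82*i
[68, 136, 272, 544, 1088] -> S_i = 68*2^i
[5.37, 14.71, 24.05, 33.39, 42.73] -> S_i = 5.37 + 9.34*i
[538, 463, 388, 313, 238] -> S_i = 538 + -75*i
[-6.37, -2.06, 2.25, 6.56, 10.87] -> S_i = -6.37 + 4.31*i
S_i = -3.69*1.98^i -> [-3.69, -7.31, -14.47, -28.64, -56.71]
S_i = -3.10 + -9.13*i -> [-3.1, -12.23, -21.36, -30.49, -39.62]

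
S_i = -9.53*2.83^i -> [-9.53, -26.97, -76.32, -216.0, -611.28]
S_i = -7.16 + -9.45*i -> [-7.16, -16.61, -26.06, -35.51, -44.96]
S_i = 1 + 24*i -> [1, 25, 49, 73, 97]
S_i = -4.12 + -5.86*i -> [-4.12, -9.98, -15.84, -21.7, -27.56]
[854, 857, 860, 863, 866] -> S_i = 854 + 3*i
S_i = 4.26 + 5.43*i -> [4.26, 9.69, 15.12, 20.55, 25.98]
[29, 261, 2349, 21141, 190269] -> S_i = 29*9^i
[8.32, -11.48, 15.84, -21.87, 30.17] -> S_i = 8.32*(-1.38)^i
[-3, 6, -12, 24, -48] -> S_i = -3*-2^i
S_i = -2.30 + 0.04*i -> [-2.3, -2.26, -2.22, -2.18, -2.14]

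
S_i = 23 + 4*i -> [23, 27, 31, 35, 39]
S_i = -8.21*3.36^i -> [-8.21, -27.59, -92.69, -311.43, -1046.41]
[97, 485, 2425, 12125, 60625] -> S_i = 97*5^i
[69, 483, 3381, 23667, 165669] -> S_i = 69*7^i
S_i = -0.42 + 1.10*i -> [-0.42, 0.68, 1.78, 2.88, 3.98]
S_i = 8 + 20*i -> [8, 28, 48, 68, 88]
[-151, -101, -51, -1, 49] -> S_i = -151 + 50*i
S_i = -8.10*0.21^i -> [-8.1, -1.7, -0.36, -0.08, -0.02]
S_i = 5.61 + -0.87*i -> [5.61, 4.74, 3.87, 3.0, 2.13]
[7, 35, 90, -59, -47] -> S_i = Random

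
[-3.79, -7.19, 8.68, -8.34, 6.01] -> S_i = Random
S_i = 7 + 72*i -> [7, 79, 151, 223, 295]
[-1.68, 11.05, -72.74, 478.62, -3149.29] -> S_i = -1.68*(-6.58)^i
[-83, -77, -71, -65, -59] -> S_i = -83 + 6*i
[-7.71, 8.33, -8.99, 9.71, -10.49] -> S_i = -7.71*(-1.08)^i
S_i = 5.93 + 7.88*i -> [5.93, 13.81, 21.69, 29.57, 37.45]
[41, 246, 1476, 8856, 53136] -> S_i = 41*6^i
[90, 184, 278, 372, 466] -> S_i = 90 + 94*i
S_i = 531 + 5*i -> [531, 536, 541, 546, 551]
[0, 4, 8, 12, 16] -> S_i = 0 + 4*i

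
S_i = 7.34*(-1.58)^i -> [7.34, -11.6, 18.32, -28.95, 45.74]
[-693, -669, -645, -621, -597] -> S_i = -693 + 24*i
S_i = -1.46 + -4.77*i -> [-1.46, -6.23, -11.0, -15.77, -20.54]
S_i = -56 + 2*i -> [-56, -54, -52, -50, -48]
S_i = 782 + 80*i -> [782, 862, 942, 1022, 1102]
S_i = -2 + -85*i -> [-2, -87, -172, -257, -342]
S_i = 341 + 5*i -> [341, 346, 351, 356, 361]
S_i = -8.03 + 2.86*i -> [-8.03, -5.17, -2.31, 0.55, 3.41]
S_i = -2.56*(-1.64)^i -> [-2.56, 4.2, -6.89, 11.29, -18.52]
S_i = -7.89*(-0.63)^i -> [-7.89, 4.97, -3.13, 1.97, -1.24]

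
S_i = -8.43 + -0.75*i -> [-8.43, -9.18, -9.93, -10.68, -11.43]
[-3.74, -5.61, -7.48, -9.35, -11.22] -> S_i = -3.74 + -1.87*i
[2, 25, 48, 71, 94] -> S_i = 2 + 23*i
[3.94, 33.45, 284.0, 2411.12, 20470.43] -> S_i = 3.94*8.49^i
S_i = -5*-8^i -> [-5, 40, -320, 2560, -20480]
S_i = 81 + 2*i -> [81, 83, 85, 87, 89]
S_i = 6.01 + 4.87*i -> [6.01, 10.88, 15.75, 20.62, 25.49]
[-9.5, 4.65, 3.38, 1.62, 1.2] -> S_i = Random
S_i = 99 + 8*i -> [99, 107, 115, 123, 131]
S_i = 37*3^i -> [37, 111, 333, 999, 2997]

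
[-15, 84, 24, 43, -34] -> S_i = Random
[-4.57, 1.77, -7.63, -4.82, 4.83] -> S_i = Random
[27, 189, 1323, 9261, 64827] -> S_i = 27*7^i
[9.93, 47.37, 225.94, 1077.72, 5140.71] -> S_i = 9.93*4.77^i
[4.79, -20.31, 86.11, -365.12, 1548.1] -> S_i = 4.79*(-4.24)^i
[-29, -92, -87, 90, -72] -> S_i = Random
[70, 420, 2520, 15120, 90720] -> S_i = 70*6^i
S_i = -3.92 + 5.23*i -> [-3.92, 1.31, 6.54, 11.77, 17.0]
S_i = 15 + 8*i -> [15, 23, 31, 39, 47]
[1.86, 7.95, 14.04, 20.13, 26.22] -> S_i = 1.86 + 6.09*i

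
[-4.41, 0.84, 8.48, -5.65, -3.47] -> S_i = Random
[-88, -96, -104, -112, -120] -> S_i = -88 + -8*i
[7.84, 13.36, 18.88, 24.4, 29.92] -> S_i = 7.84 + 5.52*i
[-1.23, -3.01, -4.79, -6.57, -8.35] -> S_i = -1.23 + -1.78*i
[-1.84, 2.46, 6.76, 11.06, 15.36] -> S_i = -1.84 + 4.30*i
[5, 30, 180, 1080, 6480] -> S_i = 5*6^i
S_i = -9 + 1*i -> [-9, -8, -7, -6, -5]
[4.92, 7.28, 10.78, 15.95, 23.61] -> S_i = 4.92*1.48^i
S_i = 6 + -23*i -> [6, -17, -40, -63, -86]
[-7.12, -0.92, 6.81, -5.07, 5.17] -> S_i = Random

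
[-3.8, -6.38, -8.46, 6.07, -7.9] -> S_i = Random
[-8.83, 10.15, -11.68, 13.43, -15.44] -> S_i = -8.83*(-1.15)^i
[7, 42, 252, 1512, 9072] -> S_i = 7*6^i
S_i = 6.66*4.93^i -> [6.66, 32.83, 161.87, 798.02, 3934.25]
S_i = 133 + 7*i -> [133, 140, 147, 154, 161]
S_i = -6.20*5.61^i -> [-6.2, -34.78, -195.13, -1094.66, -6141.06]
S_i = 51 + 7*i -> [51, 58, 65, 72, 79]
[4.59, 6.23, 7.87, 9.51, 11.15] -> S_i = 4.59 + 1.64*i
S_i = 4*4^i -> [4, 16, 64, 256, 1024]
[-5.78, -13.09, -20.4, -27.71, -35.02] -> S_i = -5.78 + -7.31*i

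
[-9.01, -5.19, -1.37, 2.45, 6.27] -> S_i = -9.01 + 3.82*i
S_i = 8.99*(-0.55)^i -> [8.99, -4.94, 2.72, -1.5, 0.82]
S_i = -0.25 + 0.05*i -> [-0.25, -0.2, -0.15, -0.1, -0.05]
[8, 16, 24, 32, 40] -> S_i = 8 + 8*i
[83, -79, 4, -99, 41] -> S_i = Random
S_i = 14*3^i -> [14, 42, 126, 378, 1134]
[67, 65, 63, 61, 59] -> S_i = 67 + -2*i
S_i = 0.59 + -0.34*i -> [0.59, 0.25, -0.09, -0.43, -0.77]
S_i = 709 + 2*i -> [709, 711, 713, 715, 717]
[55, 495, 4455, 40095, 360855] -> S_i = 55*9^i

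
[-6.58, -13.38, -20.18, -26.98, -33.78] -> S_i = -6.58 + -6.80*i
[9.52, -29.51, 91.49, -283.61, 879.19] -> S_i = 9.52*(-3.10)^i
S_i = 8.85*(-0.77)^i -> [8.85, -6.81, 5.25, -4.04, 3.11]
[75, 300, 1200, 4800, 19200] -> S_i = 75*4^i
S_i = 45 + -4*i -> [45, 41, 37, 33, 29]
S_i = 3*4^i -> [3, 12, 48, 192, 768]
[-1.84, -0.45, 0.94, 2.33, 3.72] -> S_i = -1.84 + 1.39*i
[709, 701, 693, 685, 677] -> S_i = 709 + -8*i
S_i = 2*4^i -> [2, 8, 32, 128, 512]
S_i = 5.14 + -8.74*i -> [5.14, -3.6, -12.34, -21.08, -29.82]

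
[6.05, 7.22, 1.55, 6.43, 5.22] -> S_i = Random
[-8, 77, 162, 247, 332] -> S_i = -8 + 85*i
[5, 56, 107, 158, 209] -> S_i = 5 + 51*i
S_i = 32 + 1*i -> [32, 33, 34, 35, 36]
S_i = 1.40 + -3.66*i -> [1.4, -2.26, -5.92, -9.58, -13.24]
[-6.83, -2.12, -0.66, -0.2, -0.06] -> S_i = -6.83*0.31^i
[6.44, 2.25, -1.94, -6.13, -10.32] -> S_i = 6.44 + -4.19*i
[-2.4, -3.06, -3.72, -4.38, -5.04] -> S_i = -2.40 + -0.66*i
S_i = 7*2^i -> [7, 14, 28, 56, 112]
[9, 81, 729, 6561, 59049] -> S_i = 9*9^i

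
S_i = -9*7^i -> [-9, -63, -441, -3087, -21609]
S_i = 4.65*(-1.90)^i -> [4.65, -8.84, 16.79, -31.89, 60.6]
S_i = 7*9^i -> [7, 63, 567, 5103, 45927]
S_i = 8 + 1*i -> [8, 9, 10, 11, 12]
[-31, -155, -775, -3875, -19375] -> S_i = -31*5^i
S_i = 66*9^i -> [66, 594, 5346, 48114, 433026]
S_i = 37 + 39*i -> [37, 76, 115, 154, 193]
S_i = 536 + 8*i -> [536, 544, 552, 560, 568]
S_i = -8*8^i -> [-8, -64, -512, -4096, -32768]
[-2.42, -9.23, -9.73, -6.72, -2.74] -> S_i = Random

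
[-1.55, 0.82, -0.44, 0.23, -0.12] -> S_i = -1.55*(-0.53)^i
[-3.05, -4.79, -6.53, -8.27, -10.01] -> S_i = -3.05 + -1.74*i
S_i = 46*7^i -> [46, 322, 2254, 15778, 110446]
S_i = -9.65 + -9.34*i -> [-9.65, -18.99, -28.33, -37.67, -47.01]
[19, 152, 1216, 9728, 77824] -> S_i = 19*8^i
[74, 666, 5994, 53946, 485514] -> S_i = 74*9^i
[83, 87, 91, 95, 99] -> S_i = 83 + 4*i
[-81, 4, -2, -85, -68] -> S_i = Random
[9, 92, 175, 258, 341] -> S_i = 9 + 83*i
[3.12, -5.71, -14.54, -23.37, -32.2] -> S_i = 3.12 + -8.83*i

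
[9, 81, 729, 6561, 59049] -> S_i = 9*9^i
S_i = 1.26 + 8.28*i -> [1.26, 9.54, 17.82, 26.1, 34.38]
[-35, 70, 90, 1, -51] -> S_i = Random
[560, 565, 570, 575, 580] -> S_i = 560 + 5*i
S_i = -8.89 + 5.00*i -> [-8.89, -3.89, 1.11, 6.11, 11.11]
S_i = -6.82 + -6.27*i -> [-6.82, -13.09, -19.36, -25.63, -31.9]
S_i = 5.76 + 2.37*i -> [5.76, 8.13, 10.5, 12.87, 15.24]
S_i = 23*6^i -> [23, 138, 828, 4968, 29808]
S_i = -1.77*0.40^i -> [-1.77, -0.71, -0.28, -0.11, -0.05]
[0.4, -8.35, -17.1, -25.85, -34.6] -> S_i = 0.40 + -8.75*i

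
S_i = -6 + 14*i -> [-6, 8, 22, 36, 50]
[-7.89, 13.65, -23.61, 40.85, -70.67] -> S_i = -7.89*(-1.73)^i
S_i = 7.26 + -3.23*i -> [7.26, 4.03, 0.8, -2.43, -5.66]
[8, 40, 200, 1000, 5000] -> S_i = 8*5^i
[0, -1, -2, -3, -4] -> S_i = 0 + -1*i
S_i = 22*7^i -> [22, 154, 1078, 7546, 52822]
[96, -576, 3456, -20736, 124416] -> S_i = 96*-6^i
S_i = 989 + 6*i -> [989, 995, 1001, 1007, 1013]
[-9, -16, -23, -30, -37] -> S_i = -9 + -7*i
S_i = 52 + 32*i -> [52, 84, 116, 148, 180]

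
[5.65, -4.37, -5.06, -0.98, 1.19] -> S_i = Random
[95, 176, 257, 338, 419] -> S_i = 95 + 81*i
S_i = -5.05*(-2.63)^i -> [-5.05, 13.28, -34.93, 91.87, -241.61]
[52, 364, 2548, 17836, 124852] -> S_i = 52*7^i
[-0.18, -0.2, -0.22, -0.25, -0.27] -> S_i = -0.18*1.11^i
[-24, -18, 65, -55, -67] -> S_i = Random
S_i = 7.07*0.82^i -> [7.07, 5.8, 4.75, 3.9, 3.2]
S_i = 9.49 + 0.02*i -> [9.49, 9.51, 9.53, 9.55, 9.57]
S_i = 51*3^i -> [51, 153, 459, 1377, 4131]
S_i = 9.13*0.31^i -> [9.13, 2.83, 0.88, 0.27, 0.08]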